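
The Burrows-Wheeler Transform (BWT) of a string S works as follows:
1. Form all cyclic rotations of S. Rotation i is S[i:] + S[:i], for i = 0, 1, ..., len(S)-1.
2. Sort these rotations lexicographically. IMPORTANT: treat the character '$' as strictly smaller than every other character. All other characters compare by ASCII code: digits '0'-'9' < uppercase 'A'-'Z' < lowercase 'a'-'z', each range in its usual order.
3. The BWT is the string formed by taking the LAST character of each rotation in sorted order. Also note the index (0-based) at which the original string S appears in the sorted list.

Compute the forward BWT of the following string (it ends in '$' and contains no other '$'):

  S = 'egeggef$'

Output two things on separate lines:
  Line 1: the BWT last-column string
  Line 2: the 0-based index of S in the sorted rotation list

All 8 rotations (rotation i = S[i:]+S[:i]):
  rot[0] = egeggef$
  rot[1] = geggef$e
  rot[2] = eggef$eg
  rot[3] = ggef$ege
  rot[4] = gef$egeg
  rot[5] = ef$egegg
  rot[6] = f$egegge
  rot[7] = $egeggef
Sorted (with $ < everything):
  sorted[0] = $egeggef  (last char: 'f')
  sorted[1] = ef$egegg  (last char: 'g')
  sorted[2] = egeggef$  (last char: '$')
  sorted[3] = eggef$eg  (last char: 'g')
  sorted[4] = f$egegge  (last char: 'e')
  sorted[5] = gef$egeg  (last char: 'g')
  sorted[6] = geggef$e  (last char: 'e')
  sorted[7] = ggef$ege  (last char: 'e')
Last column: fg$gegee
Original string S is at sorted index 2

Answer: fg$gegee
2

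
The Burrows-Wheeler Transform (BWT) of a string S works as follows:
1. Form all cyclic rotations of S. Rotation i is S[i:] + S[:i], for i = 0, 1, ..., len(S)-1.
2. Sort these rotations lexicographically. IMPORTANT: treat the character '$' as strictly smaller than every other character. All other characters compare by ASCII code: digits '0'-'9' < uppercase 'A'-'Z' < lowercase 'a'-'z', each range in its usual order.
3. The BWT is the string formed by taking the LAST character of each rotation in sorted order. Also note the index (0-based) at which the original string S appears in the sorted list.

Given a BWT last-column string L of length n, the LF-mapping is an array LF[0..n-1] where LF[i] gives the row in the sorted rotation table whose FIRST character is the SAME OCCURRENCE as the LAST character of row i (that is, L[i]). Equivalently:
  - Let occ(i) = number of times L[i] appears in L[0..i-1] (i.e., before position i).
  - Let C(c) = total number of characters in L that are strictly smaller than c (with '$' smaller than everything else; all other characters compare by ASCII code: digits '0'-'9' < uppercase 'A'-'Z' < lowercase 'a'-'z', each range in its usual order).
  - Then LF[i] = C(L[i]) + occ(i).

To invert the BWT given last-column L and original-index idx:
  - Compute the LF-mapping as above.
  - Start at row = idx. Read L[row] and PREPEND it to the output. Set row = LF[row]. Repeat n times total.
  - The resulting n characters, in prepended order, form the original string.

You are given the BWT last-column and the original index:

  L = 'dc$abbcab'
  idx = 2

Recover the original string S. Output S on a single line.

Answer: accabbbd$

Derivation:
LF mapping: 8 6 0 1 3 4 7 2 5
Walk LF starting at row 2, prepending L[row]:
  step 1: row=2, L[2]='$', prepend. Next row=LF[2]=0
  step 2: row=0, L[0]='d', prepend. Next row=LF[0]=8
  step 3: row=8, L[8]='b', prepend. Next row=LF[8]=5
  step 4: row=5, L[5]='b', prepend. Next row=LF[5]=4
  step 5: row=4, L[4]='b', prepend. Next row=LF[4]=3
  step 6: row=3, L[3]='a', prepend. Next row=LF[3]=1
  step 7: row=1, L[1]='c', prepend. Next row=LF[1]=6
  step 8: row=6, L[6]='c', prepend. Next row=LF[6]=7
  step 9: row=7, L[7]='a', prepend. Next row=LF[7]=2
Reversed output: accabbbd$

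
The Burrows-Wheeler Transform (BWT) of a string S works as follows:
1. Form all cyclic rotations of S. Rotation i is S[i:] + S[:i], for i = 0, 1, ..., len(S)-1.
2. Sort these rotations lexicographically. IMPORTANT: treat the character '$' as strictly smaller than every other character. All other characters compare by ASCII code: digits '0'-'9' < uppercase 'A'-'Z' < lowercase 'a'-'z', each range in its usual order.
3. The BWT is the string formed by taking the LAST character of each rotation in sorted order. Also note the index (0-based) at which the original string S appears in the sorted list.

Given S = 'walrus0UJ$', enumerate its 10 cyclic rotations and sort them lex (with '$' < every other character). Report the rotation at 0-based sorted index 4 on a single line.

Answer: alrus0UJ$w

Derivation:
All 10 rotations (rotation i = S[i:]+S[:i]):
  rot[0] = walrus0UJ$
  rot[1] = alrus0UJ$w
  rot[2] = lrus0UJ$wa
  rot[3] = rus0UJ$wal
  rot[4] = us0UJ$walr
  rot[5] = s0UJ$walru
  rot[6] = 0UJ$walrus
  rot[7] = UJ$walrus0
  rot[8] = J$walrus0U
  rot[9] = $walrus0UJ
Sorted (with $ < everything):
  sorted[0] = $walrus0UJ
  sorted[1] = 0UJ$walrus
  sorted[2] = J$walrus0U
  sorted[3] = UJ$walrus0
  sorted[4] = alrus0UJ$w
  sorted[5] = lrus0UJ$wa
  sorted[6] = rus0UJ$wal
  sorted[7] = s0UJ$walru
  sorted[8] = us0UJ$walr
  sorted[9] = walrus0UJ$
sorted[4] = alrus0UJ$w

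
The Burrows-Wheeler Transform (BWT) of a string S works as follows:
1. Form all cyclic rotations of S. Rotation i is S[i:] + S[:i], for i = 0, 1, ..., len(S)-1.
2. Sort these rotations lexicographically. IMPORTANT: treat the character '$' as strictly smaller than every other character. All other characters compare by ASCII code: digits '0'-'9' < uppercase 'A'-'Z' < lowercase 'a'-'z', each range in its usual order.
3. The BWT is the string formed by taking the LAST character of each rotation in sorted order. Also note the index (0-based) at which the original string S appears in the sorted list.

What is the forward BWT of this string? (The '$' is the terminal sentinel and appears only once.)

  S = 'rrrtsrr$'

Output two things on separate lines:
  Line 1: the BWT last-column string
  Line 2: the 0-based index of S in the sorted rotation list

Answer: rrs$rrtr
3

Derivation:
All 8 rotations (rotation i = S[i:]+S[:i]):
  rot[0] = rrrtsrr$
  rot[1] = rrtsrr$r
  rot[2] = rtsrr$rr
  rot[3] = tsrr$rrr
  rot[4] = srr$rrrt
  rot[5] = rr$rrrts
  rot[6] = r$rrrtsr
  rot[7] = $rrrtsrr
Sorted (with $ < everything):
  sorted[0] = $rrrtsrr  (last char: 'r')
  sorted[1] = r$rrrtsr  (last char: 'r')
  sorted[2] = rr$rrrts  (last char: 's')
  sorted[3] = rrrtsrr$  (last char: '$')
  sorted[4] = rrtsrr$r  (last char: 'r')
  sorted[5] = rtsrr$rr  (last char: 'r')
  sorted[6] = srr$rrrt  (last char: 't')
  sorted[7] = tsrr$rrr  (last char: 'r')
Last column: rrs$rrtr
Original string S is at sorted index 3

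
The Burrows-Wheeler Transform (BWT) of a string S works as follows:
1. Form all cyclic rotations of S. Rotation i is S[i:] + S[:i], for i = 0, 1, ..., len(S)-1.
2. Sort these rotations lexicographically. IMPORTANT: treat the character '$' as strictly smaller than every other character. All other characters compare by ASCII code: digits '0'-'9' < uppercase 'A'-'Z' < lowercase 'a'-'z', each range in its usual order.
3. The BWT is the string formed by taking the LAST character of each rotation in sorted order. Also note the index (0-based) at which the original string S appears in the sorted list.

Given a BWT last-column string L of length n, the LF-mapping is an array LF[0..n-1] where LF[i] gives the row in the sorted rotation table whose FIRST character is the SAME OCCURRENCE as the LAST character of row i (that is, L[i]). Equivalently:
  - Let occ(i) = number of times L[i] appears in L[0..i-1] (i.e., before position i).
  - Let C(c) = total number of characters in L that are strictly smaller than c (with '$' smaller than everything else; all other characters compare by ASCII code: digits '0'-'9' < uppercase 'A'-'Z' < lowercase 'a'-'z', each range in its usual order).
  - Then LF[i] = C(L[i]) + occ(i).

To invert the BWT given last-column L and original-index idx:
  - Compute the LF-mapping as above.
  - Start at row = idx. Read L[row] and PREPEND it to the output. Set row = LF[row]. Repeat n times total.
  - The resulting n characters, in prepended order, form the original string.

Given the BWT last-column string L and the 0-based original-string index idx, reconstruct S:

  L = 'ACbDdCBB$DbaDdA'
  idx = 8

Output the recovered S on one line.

LF mapping: 1 5 11 7 13 6 3 4 0 8 12 10 9 14 2
Walk LF starting at row 8, prepending L[row]:
  step 1: row=8, L[8]='$', prepend. Next row=LF[8]=0
  step 2: row=0, L[0]='A', prepend. Next row=LF[0]=1
  step 3: row=1, L[1]='C', prepend. Next row=LF[1]=5
  step 4: row=5, L[5]='C', prepend. Next row=LF[5]=6
  step 5: row=6, L[6]='B', prepend. Next row=LF[6]=3
  step 6: row=3, L[3]='D', prepend. Next row=LF[3]=7
  step 7: row=7, L[7]='B', prepend. Next row=LF[7]=4
  step 8: row=4, L[4]='d', prepend. Next row=LF[4]=13
  step 9: row=13, L[13]='d', prepend. Next row=LF[13]=14
  step 10: row=14, L[14]='A', prepend. Next row=LF[14]=2
  step 11: row=2, L[2]='b', prepend. Next row=LF[2]=11
  step 12: row=11, L[11]='a', prepend. Next row=LF[11]=10
  step 13: row=10, L[10]='b', prepend. Next row=LF[10]=12
  step 14: row=12, L[12]='D', prepend. Next row=LF[12]=9
  step 15: row=9, L[9]='D', prepend. Next row=LF[9]=8
Reversed output: DDbabAddBDBCCA$

Answer: DDbabAddBDBCCA$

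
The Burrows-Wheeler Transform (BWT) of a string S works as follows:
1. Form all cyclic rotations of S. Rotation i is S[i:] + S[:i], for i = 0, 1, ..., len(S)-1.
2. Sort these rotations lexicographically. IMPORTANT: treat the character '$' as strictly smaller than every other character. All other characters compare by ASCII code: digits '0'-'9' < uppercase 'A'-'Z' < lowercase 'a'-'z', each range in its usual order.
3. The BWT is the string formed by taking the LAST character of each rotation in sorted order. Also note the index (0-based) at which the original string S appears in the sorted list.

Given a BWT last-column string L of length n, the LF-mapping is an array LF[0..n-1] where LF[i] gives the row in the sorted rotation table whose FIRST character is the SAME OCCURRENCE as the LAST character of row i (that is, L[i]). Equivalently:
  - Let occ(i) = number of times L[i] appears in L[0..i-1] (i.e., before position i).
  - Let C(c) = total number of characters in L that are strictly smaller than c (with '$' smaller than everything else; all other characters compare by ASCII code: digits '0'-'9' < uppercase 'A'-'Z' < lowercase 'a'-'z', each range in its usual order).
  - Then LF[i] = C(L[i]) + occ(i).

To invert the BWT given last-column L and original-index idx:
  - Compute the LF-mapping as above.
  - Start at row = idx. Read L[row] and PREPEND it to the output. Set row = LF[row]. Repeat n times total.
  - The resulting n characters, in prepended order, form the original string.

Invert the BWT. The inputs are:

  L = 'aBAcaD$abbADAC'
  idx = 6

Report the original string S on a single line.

LF mapping: 8 4 1 13 9 6 0 10 11 12 2 7 3 5
Walk LF starting at row 6, prepending L[row]:
  step 1: row=6, L[6]='$', prepend. Next row=LF[6]=0
  step 2: row=0, L[0]='a', prepend. Next row=LF[0]=8
  step 3: row=8, L[8]='b', prepend. Next row=LF[8]=11
  step 4: row=11, L[11]='D', prepend. Next row=LF[11]=7
  step 5: row=7, L[7]='a', prepend. Next row=LF[7]=10
  step 6: row=10, L[10]='A', prepend. Next row=LF[10]=2
  step 7: row=2, L[2]='A', prepend. Next row=LF[2]=1
  step 8: row=1, L[1]='B', prepend. Next row=LF[1]=4
  step 9: row=4, L[4]='a', prepend. Next row=LF[4]=9
  step 10: row=9, L[9]='b', prepend. Next row=LF[9]=12
  step 11: row=12, L[12]='A', prepend. Next row=LF[12]=3
  step 12: row=3, L[3]='c', prepend. Next row=LF[3]=13
  step 13: row=13, L[13]='C', prepend. Next row=LF[13]=5
  step 14: row=5, L[5]='D', prepend. Next row=LF[5]=6
Reversed output: DCcAbaBAAaDba$

Answer: DCcAbaBAAaDba$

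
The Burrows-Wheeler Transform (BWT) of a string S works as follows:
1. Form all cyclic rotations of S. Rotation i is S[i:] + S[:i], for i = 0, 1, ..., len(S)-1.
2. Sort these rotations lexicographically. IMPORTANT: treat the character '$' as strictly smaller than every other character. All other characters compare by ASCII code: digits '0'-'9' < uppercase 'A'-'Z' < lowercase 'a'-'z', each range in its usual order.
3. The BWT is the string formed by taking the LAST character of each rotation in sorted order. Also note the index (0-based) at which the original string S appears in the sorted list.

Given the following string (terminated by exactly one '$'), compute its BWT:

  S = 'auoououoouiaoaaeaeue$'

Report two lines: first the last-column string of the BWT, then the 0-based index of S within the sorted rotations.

All 21 rotations (rotation i = S[i:]+S[:i]):
  rot[0] = auoououoouiaoaaeaeue$
  rot[1] = uoououoouiaoaaeaeue$a
  rot[2] = oououoouiaoaaeaeue$au
  rot[3] = ououoouiaoaaeaeue$auo
  rot[4] = uouoouiaoaaeaeue$auoo
  rot[5] = ouoouiaoaaeaeue$auoou
  rot[6] = uoouiaoaaeaeue$auoouo
  rot[7] = oouiaoaaeaeue$auoouou
  rot[8] = ouiaoaaeaeue$auoououo
  rot[9] = uiaoaaeaeue$auoououoo
  rot[10] = iaoaaeaeue$auoououoou
  rot[11] = aoaaeaeue$auoououooui
  rot[12] = oaaeaeue$auoououoouia
  rot[13] = aaeaeue$auoououoouiao
  rot[14] = aeaeue$auoououoouiaoa
  rot[15] = eaeue$auoououoouiaoaa
  rot[16] = aeue$auoououoouiaoaae
  rot[17] = eue$auoououoouiaoaaea
  rot[18] = ue$auoououoouiaoaaeae
  rot[19] = e$auoououoouiaoaaeaeu
  rot[20] = $auoououoouiaoaaeaeue
Sorted (with $ < everything):
  sorted[0] = $auoououoouiaoaaeaeue  (last char: 'e')
  sorted[1] = aaeaeue$auoououoouiao  (last char: 'o')
  sorted[2] = aeaeue$auoououoouiaoa  (last char: 'a')
  sorted[3] = aeue$auoououoouiaoaae  (last char: 'e')
  sorted[4] = aoaaeaeue$auoououooui  (last char: 'i')
  sorted[5] = auoououoouiaoaaeaeue$  (last char: '$')
  sorted[6] = e$auoououoouiaoaaeaeu  (last char: 'u')
  sorted[7] = eaeue$auoououoouiaoaa  (last char: 'a')
  sorted[8] = eue$auoououoouiaoaaea  (last char: 'a')
  sorted[9] = iaoaaeaeue$auoououoou  (last char: 'u')
  sorted[10] = oaaeaeue$auoououoouia  (last char: 'a')
  sorted[11] = oouiaoaaeaeue$auoouou  (last char: 'u')
  sorted[12] = oououoouiaoaaeaeue$au  (last char: 'u')
  sorted[13] = ouiaoaaeaeue$auoououo  (last char: 'o')
  sorted[14] = ouoouiaoaaeaeue$auoou  (last char: 'u')
  sorted[15] = ououoouiaoaaeaeue$auo  (last char: 'o')
  sorted[16] = ue$auoououoouiaoaaeae  (last char: 'e')
  sorted[17] = uiaoaaeaeue$auoououoo  (last char: 'o')
  sorted[18] = uoouiaoaaeaeue$auoouo  (last char: 'o')
  sorted[19] = uoououoouiaoaaeaeue$a  (last char: 'a')
  sorted[20] = uouoouiaoaaeaeue$auoo  (last char: 'o')
Last column: eoaei$uaauauuouoeooao
Original string S is at sorted index 5

Answer: eoaei$uaauauuouoeooao
5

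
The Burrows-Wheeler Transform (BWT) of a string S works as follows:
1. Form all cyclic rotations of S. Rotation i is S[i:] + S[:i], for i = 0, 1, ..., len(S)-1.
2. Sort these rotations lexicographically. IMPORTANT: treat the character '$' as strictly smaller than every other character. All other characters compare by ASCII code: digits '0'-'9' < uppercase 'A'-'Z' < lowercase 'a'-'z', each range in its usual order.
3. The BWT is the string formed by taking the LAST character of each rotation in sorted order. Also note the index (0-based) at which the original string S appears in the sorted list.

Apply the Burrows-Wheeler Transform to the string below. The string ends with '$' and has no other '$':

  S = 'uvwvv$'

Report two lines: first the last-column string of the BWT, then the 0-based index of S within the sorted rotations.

Answer: v$vwuv
1

Derivation:
All 6 rotations (rotation i = S[i:]+S[:i]):
  rot[0] = uvwvv$
  rot[1] = vwvv$u
  rot[2] = wvv$uv
  rot[3] = vv$uvw
  rot[4] = v$uvwv
  rot[5] = $uvwvv
Sorted (with $ < everything):
  sorted[0] = $uvwvv  (last char: 'v')
  sorted[1] = uvwvv$  (last char: '$')
  sorted[2] = v$uvwv  (last char: 'v')
  sorted[3] = vv$uvw  (last char: 'w')
  sorted[4] = vwvv$u  (last char: 'u')
  sorted[5] = wvv$uv  (last char: 'v')
Last column: v$vwuv
Original string S is at sorted index 1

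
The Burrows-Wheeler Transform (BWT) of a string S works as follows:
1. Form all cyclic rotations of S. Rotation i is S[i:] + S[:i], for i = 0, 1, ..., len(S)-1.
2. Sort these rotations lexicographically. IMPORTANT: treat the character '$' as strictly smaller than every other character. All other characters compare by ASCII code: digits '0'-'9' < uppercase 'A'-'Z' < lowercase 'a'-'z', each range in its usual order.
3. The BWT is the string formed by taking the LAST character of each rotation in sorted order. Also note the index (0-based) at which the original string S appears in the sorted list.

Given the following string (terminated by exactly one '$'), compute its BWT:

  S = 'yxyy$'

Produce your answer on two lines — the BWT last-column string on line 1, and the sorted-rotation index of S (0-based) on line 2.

All 5 rotations (rotation i = S[i:]+S[:i]):
  rot[0] = yxyy$
  rot[1] = xyy$y
  rot[2] = yy$yx
  rot[3] = y$yxy
  rot[4] = $yxyy
Sorted (with $ < everything):
  sorted[0] = $yxyy  (last char: 'y')
  sorted[1] = xyy$y  (last char: 'y')
  sorted[2] = y$yxy  (last char: 'y')
  sorted[3] = yxyy$  (last char: '$')
  sorted[4] = yy$yx  (last char: 'x')
Last column: yyy$x
Original string S is at sorted index 3

Answer: yyy$x
3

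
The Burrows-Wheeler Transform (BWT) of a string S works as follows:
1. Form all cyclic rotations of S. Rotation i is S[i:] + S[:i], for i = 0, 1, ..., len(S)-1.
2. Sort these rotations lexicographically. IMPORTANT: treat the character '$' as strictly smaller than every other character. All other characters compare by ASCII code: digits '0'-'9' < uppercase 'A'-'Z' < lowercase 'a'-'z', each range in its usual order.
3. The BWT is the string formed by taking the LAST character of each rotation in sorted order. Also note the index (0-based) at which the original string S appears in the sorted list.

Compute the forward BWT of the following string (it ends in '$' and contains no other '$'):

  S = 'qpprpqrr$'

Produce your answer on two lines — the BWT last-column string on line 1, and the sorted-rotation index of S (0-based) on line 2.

Answer: rqrp$prpq
4

Derivation:
All 9 rotations (rotation i = S[i:]+S[:i]):
  rot[0] = qpprpqrr$
  rot[1] = pprpqrr$q
  rot[2] = prpqrr$qp
  rot[3] = rpqrr$qpp
  rot[4] = pqrr$qppr
  rot[5] = qrr$qpprp
  rot[6] = rr$qpprpq
  rot[7] = r$qpprpqr
  rot[8] = $qpprpqrr
Sorted (with $ < everything):
  sorted[0] = $qpprpqrr  (last char: 'r')
  sorted[1] = pprpqrr$q  (last char: 'q')
  sorted[2] = pqrr$qppr  (last char: 'r')
  sorted[3] = prpqrr$qp  (last char: 'p')
  sorted[4] = qpprpqrr$  (last char: '$')
  sorted[5] = qrr$qpprp  (last char: 'p')
  sorted[6] = r$qpprpqr  (last char: 'r')
  sorted[7] = rpqrr$qpp  (last char: 'p')
  sorted[8] = rr$qpprpq  (last char: 'q')
Last column: rqrp$prpq
Original string S is at sorted index 4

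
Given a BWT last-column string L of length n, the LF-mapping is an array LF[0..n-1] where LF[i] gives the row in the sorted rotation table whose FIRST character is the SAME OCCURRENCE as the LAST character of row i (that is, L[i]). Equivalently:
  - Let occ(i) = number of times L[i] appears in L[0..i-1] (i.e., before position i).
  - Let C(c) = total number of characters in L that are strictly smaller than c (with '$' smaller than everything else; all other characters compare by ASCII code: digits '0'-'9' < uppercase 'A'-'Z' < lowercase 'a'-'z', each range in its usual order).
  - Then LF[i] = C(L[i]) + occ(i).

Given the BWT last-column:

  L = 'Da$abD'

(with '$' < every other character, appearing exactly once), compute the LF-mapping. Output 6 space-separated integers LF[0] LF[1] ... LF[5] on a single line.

Answer: 1 3 0 4 5 2

Derivation:
Char counts: '$':1, 'D':2, 'a':2, 'b':1
C (first-col start): C('$')=0, C('D')=1, C('a')=3, C('b')=5
L[0]='D': occ=0, LF[0]=C('D')+0=1+0=1
L[1]='a': occ=0, LF[1]=C('a')+0=3+0=3
L[2]='$': occ=0, LF[2]=C('$')+0=0+0=0
L[3]='a': occ=1, LF[3]=C('a')+1=3+1=4
L[4]='b': occ=0, LF[4]=C('b')+0=5+0=5
L[5]='D': occ=1, LF[5]=C('D')+1=1+1=2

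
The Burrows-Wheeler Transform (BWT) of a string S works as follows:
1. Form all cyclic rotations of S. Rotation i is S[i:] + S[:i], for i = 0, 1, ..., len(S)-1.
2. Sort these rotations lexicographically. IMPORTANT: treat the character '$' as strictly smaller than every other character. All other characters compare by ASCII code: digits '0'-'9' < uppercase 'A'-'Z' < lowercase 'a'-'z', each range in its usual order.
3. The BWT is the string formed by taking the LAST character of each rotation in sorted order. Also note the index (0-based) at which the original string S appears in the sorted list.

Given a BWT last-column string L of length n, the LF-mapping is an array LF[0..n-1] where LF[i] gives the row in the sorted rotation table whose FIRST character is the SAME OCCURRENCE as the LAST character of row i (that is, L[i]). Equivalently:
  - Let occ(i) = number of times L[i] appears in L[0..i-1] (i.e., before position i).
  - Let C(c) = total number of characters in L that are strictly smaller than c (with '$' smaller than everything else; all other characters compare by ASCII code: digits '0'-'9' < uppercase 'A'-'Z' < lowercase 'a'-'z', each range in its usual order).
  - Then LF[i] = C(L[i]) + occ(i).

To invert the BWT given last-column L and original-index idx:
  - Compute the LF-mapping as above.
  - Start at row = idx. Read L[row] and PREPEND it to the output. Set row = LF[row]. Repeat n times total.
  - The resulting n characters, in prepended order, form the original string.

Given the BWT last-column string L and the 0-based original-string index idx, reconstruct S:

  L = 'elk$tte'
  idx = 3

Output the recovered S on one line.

LF mapping: 1 4 3 0 5 6 2
Walk LF starting at row 3, prepending L[row]:
  step 1: row=3, L[3]='$', prepend. Next row=LF[3]=0
  step 2: row=0, L[0]='e', prepend. Next row=LF[0]=1
  step 3: row=1, L[1]='l', prepend. Next row=LF[1]=4
  step 4: row=4, L[4]='t', prepend. Next row=LF[4]=5
  step 5: row=5, L[5]='t', prepend. Next row=LF[5]=6
  step 6: row=6, L[6]='e', prepend. Next row=LF[6]=2
  step 7: row=2, L[2]='k', prepend. Next row=LF[2]=3
Reversed output: kettle$

Answer: kettle$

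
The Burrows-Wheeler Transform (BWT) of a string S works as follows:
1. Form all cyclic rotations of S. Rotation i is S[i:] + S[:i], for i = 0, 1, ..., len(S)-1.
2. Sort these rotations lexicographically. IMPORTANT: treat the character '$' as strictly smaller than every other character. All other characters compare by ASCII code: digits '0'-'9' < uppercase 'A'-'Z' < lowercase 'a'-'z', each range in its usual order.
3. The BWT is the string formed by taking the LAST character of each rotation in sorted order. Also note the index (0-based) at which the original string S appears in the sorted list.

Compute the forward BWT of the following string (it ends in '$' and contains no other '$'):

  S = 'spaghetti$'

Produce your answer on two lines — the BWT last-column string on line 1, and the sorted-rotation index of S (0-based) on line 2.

All 10 rotations (rotation i = S[i:]+S[:i]):
  rot[0] = spaghetti$
  rot[1] = paghetti$s
  rot[2] = aghetti$sp
  rot[3] = ghetti$spa
  rot[4] = hetti$spag
  rot[5] = etti$spagh
  rot[6] = tti$spaghe
  rot[7] = ti$spaghet
  rot[8] = i$spaghett
  rot[9] = $spaghetti
Sorted (with $ < everything):
  sorted[0] = $spaghetti  (last char: 'i')
  sorted[1] = aghetti$sp  (last char: 'p')
  sorted[2] = etti$spagh  (last char: 'h')
  sorted[3] = ghetti$spa  (last char: 'a')
  sorted[4] = hetti$spag  (last char: 'g')
  sorted[5] = i$spaghett  (last char: 't')
  sorted[6] = paghetti$s  (last char: 's')
  sorted[7] = spaghetti$  (last char: '$')
  sorted[8] = ti$spaghet  (last char: 't')
  sorted[9] = tti$spaghe  (last char: 'e')
Last column: iphagts$te
Original string S is at sorted index 7

Answer: iphagts$te
7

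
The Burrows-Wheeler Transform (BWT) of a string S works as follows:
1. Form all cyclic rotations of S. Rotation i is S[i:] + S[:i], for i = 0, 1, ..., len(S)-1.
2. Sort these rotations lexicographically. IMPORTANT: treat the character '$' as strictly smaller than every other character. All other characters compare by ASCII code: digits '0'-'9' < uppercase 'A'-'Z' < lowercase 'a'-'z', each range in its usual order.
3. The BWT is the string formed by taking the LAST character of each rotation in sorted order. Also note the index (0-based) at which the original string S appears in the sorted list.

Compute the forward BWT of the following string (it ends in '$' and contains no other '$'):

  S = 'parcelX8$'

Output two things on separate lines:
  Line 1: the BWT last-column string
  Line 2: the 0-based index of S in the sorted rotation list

All 9 rotations (rotation i = S[i:]+S[:i]):
  rot[0] = parcelX8$
  rot[1] = arcelX8$p
  rot[2] = rcelX8$pa
  rot[3] = celX8$par
  rot[4] = elX8$parc
  rot[5] = lX8$parce
  rot[6] = X8$parcel
  rot[7] = 8$parcelX
  rot[8] = $parcelX8
Sorted (with $ < everything):
  sorted[0] = $parcelX8  (last char: '8')
  sorted[1] = 8$parcelX  (last char: 'X')
  sorted[2] = X8$parcel  (last char: 'l')
  sorted[3] = arcelX8$p  (last char: 'p')
  sorted[4] = celX8$par  (last char: 'r')
  sorted[5] = elX8$parc  (last char: 'c')
  sorted[6] = lX8$parce  (last char: 'e')
  sorted[7] = parcelX8$  (last char: '$')
  sorted[8] = rcelX8$pa  (last char: 'a')
Last column: 8Xlprce$a
Original string S is at sorted index 7

Answer: 8Xlprce$a
7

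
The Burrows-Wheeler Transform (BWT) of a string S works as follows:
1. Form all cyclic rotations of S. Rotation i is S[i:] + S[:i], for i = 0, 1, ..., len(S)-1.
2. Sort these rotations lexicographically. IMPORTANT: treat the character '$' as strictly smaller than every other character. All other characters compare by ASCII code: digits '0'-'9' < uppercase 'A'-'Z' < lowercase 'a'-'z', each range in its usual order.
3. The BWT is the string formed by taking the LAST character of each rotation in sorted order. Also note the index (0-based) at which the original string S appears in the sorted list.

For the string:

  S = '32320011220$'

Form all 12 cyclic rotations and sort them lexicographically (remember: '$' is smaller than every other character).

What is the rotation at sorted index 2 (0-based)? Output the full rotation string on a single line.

All 12 rotations (rotation i = S[i:]+S[:i]):
  rot[0] = 32320011220$
  rot[1] = 2320011220$3
  rot[2] = 320011220$32
  rot[3] = 20011220$323
  rot[4] = 0011220$3232
  rot[5] = 011220$32320
  rot[6] = 11220$323200
  rot[7] = 1220$3232001
  rot[8] = 220$32320011
  rot[9] = 20$323200112
  rot[10] = 0$3232001122
  rot[11] = $32320011220
Sorted (with $ < everything):
  sorted[0] = $32320011220
  sorted[1] = 0$3232001122
  sorted[2] = 0011220$3232
  sorted[3] = 011220$32320
  sorted[4] = 11220$323200
  sorted[5] = 1220$3232001
  sorted[6] = 20$323200112
  sorted[7] = 20011220$323
  sorted[8] = 220$32320011
  sorted[9] = 2320011220$3
  sorted[10] = 320011220$32
  sorted[11] = 32320011220$
sorted[2] = 0011220$3232

Answer: 0011220$3232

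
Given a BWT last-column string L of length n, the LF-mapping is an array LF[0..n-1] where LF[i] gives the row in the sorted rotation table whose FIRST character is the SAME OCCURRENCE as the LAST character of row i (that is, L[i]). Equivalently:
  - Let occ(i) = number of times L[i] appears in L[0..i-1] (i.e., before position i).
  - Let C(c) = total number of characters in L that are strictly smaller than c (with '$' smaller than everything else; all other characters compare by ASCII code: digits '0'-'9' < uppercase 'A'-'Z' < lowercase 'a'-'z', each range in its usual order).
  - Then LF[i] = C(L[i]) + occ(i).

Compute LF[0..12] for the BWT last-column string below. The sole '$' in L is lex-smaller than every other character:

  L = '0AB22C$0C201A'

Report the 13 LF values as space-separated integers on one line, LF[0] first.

Char counts: '$':1, '0':3, '1':1, '2':3, 'A':2, 'B':1, 'C':2
C (first-col start): C('$')=0, C('0')=1, C('1')=4, C('2')=5, C('A')=8, C('B')=10, C('C')=11
L[0]='0': occ=0, LF[0]=C('0')+0=1+0=1
L[1]='A': occ=0, LF[1]=C('A')+0=8+0=8
L[2]='B': occ=0, LF[2]=C('B')+0=10+0=10
L[3]='2': occ=0, LF[3]=C('2')+0=5+0=5
L[4]='2': occ=1, LF[4]=C('2')+1=5+1=6
L[5]='C': occ=0, LF[5]=C('C')+0=11+0=11
L[6]='$': occ=0, LF[6]=C('$')+0=0+0=0
L[7]='0': occ=1, LF[7]=C('0')+1=1+1=2
L[8]='C': occ=1, LF[8]=C('C')+1=11+1=12
L[9]='2': occ=2, LF[9]=C('2')+2=5+2=7
L[10]='0': occ=2, LF[10]=C('0')+2=1+2=3
L[11]='1': occ=0, LF[11]=C('1')+0=4+0=4
L[12]='A': occ=1, LF[12]=C('A')+1=8+1=9

Answer: 1 8 10 5 6 11 0 2 12 7 3 4 9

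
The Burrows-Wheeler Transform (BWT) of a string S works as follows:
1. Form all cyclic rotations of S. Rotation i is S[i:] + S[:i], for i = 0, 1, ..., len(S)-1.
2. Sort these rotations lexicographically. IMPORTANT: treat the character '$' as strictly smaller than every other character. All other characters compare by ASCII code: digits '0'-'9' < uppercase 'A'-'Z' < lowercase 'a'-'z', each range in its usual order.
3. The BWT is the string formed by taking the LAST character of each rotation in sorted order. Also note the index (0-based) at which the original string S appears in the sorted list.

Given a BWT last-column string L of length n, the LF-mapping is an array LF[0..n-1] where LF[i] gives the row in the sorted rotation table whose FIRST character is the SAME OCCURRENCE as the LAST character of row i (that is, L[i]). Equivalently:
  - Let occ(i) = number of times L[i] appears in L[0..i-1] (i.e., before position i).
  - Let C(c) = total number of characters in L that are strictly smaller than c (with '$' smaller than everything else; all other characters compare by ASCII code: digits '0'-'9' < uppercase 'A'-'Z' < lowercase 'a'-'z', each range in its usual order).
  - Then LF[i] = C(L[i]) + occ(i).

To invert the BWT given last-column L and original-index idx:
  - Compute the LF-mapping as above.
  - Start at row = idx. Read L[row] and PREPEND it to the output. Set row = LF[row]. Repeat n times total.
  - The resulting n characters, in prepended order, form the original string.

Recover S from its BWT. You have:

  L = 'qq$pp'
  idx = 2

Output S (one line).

Answer: pqpq$

Derivation:
LF mapping: 3 4 0 1 2
Walk LF starting at row 2, prepending L[row]:
  step 1: row=2, L[2]='$', prepend. Next row=LF[2]=0
  step 2: row=0, L[0]='q', prepend. Next row=LF[0]=3
  step 3: row=3, L[3]='p', prepend. Next row=LF[3]=1
  step 4: row=1, L[1]='q', prepend. Next row=LF[1]=4
  step 5: row=4, L[4]='p', prepend. Next row=LF[4]=2
Reversed output: pqpq$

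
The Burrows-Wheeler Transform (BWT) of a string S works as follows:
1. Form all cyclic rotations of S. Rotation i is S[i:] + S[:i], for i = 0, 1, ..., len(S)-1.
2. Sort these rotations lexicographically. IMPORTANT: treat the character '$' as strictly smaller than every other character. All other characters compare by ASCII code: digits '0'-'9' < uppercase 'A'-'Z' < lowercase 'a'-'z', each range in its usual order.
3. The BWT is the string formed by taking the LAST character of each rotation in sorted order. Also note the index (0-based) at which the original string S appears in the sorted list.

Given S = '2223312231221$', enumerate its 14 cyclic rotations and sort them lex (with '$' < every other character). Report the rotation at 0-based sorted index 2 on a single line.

All 14 rotations (rotation i = S[i:]+S[:i]):
  rot[0] = 2223312231221$
  rot[1] = 223312231221$2
  rot[2] = 23312231221$22
  rot[3] = 3312231221$222
  rot[4] = 312231221$2223
  rot[5] = 12231221$22233
  rot[6] = 2231221$222331
  rot[7] = 231221$2223312
  rot[8] = 31221$22233122
  rot[9] = 1221$222331223
  rot[10] = 221$2223312231
  rot[11] = 21$22233122312
  rot[12] = 1$222331223122
  rot[13] = $2223312231221
Sorted (with $ < everything):
  sorted[0] = $2223312231221
  sorted[1] = 1$222331223122
  sorted[2] = 1221$222331223
  sorted[3] = 12231221$22233
  sorted[4] = 21$22233122312
  sorted[5] = 221$2223312231
  sorted[6] = 2223312231221$
  sorted[7] = 2231221$222331
  sorted[8] = 223312231221$2
  sorted[9] = 231221$2223312
  sorted[10] = 23312231221$22
  sorted[11] = 31221$22233122
  sorted[12] = 312231221$2223
  sorted[13] = 3312231221$222
sorted[2] = 1221$222331223

Answer: 1221$222331223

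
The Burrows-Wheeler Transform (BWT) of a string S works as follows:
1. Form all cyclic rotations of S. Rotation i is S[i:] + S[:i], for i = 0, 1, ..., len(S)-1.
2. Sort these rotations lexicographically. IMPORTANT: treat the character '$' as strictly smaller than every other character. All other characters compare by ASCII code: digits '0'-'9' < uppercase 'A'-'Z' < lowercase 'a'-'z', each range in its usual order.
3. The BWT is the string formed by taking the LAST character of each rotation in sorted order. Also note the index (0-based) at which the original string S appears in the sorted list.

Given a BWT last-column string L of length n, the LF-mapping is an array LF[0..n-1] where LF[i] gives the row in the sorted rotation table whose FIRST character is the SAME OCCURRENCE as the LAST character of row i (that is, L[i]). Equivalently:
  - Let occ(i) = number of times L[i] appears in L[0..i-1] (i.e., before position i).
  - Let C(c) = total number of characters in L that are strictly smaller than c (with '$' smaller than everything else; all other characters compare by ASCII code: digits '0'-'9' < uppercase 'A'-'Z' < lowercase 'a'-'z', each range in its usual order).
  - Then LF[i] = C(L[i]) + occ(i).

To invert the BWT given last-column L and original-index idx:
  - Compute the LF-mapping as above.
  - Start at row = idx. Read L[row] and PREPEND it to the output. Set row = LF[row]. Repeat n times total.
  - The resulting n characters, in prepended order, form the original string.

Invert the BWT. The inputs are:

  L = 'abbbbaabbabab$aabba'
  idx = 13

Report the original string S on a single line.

LF mapping: 1 9 10 11 12 2 3 13 14 4 15 5 16 0 6 7 17 18 8
Walk LF starting at row 13, prepending L[row]:
  step 1: row=13, L[13]='$', prepend. Next row=LF[13]=0
  step 2: row=0, L[0]='a', prepend. Next row=LF[0]=1
  step 3: row=1, L[1]='b', prepend. Next row=LF[1]=9
  step 4: row=9, L[9]='a', prepend. Next row=LF[9]=4
  step 5: row=4, L[4]='b', prepend. Next row=LF[4]=12
  step 6: row=12, L[12]='b', prepend. Next row=LF[12]=16
  step 7: row=16, L[16]='b', prepend. Next row=LF[16]=17
  step 8: row=17, L[17]='b', prepend. Next row=LF[17]=18
  step 9: row=18, L[18]='a', prepend. Next row=LF[18]=8
  step 10: row=8, L[8]='b', prepend. Next row=LF[8]=14
  step 11: row=14, L[14]='a', prepend. Next row=LF[14]=6
  step 12: row=6, L[6]='a', prepend. Next row=LF[6]=3
  step 13: row=3, L[3]='b', prepend. Next row=LF[3]=11
  step 14: row=11, L[11]='a', prepend. Next row=LF[11]=5
  step 15: row=5, L[5]='a', prepend. Next row=LF[5]=2
  step 16: row=2, L[2]='b', prepend. Next row=LF[2]=10
  step 17: row=10, L[10]='b', prepend. Next row=LF[10]=15
  step 18: row=15, L[15]='a', prepend. Next row=LF[15]=7
  step 19: row=7, L[7]='b', prepend. Next row=LF[7]=13
Reversed output: babbaabaababbbbaba$

Answer: babbaabaababbbbaba$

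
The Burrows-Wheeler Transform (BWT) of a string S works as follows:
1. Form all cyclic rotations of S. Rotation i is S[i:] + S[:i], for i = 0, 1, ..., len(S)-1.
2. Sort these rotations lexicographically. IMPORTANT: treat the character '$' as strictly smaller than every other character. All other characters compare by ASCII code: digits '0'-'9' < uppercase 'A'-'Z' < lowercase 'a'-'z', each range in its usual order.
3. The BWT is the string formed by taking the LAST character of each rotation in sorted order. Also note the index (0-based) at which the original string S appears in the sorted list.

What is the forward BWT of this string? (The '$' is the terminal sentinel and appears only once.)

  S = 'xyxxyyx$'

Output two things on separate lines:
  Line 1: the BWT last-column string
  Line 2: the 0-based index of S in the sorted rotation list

All 8 rotations (rotation i = S[i:]+S[:i]):
  rot[0] = xyxxyyx$
  rot[1] = yxxyyx$x
  rot[2] = xxyyx$xy
  rot[3] = xyyx$xyx
  rot[4] = yyx$xyxx
  rot[5] = yx$xyxxy
  rot[6] = x$xyxxyy
  rot[7] = $xyxxyyx
Sorted (with $ < everything):
  sorted[0] = $xyxxyyx  (last char: 'x')
  sorted[1] = x$xyxxyy  (last char: 'y')
  sorted[2] = xxyyx$xy  (last char: 'y')
  sorted[3] = xyxxyyx$  (last char: '$')
  sorted[4] = xyyx$xyx  (last char: 'x')
  sorted[5] = yx$xyxxy  (last char: 'y')
  sorted[6] = yxxyyx$x  (last char: 'x')
  sorted[7] = yyx$xyxx  (last char: 'x')
Last column: xyy$xyxx
Original string S is at sorted index 3

Answer: xyy$xyxx
3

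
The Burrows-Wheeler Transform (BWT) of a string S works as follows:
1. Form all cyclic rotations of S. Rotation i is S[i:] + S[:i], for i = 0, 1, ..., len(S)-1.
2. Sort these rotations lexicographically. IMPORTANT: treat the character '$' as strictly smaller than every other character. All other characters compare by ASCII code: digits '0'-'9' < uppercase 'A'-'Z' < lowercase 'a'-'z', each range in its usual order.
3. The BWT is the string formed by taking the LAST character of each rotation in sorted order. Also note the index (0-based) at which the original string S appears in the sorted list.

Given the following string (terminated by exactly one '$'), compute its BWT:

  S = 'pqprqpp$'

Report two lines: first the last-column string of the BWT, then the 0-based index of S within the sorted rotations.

All 8 rotations (rotation i = S[i:]+S[:i]):
  rot[0] = pqprqpp$
  rot[1] = qprqpp$p
  rot[2] = prqpp$pq
  rot[3] = rqpp$pqp
  rot[4] = qpp$pqpr
  rot[5] = pp$pqprq
  rot[6] = p$pqprqp
  rot[7] = $pqprqpp
Sorted (with $ < everything):
  sorted[0] = $pqprqpp  (last char: 'p')
  sorted[1] = p$pqprqp  (last char: 'p')
  sorted[2] = pp$pqprq  (last char: 'q')
  sorted[3] = pqprqpp$  (last char: '$')
  sorted[4] = prqpp$pq  (last char: 'q')
  sorted[5] = qpp$pqpr  (last char: 'r')
  sorted[6] = qprqpp$p  (last char: 'p')
  sorted[7] = rqpp$pqp  (last char: 'p')
Last column: ppq$qrpp
Original string S is at sorted index 3

Answer: ppq$qrpp
3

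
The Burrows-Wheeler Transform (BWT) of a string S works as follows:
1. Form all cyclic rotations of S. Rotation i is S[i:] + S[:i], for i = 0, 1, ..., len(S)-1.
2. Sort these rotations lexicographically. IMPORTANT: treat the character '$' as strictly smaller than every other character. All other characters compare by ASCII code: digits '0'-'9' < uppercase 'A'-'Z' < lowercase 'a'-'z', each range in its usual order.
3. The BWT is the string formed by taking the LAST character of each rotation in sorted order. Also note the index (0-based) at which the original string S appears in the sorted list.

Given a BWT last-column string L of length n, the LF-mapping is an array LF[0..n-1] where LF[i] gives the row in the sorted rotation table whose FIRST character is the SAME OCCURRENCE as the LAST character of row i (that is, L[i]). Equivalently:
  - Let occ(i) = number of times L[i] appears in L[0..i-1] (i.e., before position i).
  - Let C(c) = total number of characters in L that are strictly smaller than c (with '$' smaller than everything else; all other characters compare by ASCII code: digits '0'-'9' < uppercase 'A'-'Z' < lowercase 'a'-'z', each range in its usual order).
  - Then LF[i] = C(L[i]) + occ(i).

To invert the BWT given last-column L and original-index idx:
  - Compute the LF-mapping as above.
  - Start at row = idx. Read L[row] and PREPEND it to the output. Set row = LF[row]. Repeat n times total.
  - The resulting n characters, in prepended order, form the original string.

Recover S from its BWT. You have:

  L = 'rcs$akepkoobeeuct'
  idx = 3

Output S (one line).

LF mapping: 13 3 14 0 1 8 5 12 9 10 11 2 6 7 16 4 15
Walk LF starting at row 3, prepending L[row]:
  step 1: row=3, L[3]='$', prepend. Next row=LF[3]=0
  step 2: row=0, L[0]='r', prepend. Next row=LF[0]=13
  step 3: row=13, L[13]='e', prepend. Next row=LF[13]=7
  step 4: row=7, L[7]='p', prepend. Next row=LF[7]=12
  step 5: row=12, L[12]='e', prepend. Next row=LF[12]=6
  step 6: row=6, L[6]='e', prepend. Next row=LF[6]=5
  step 7: row=5, L[5]='k', prepend. Next row=LF[5]=8
  step 8: row=8, L[8]='k', prepend. Next row=LF[8]=9
  step 9: row=9, L[9]='o', prepend. Next row=LF[9]=10
  step 10: row=10, L[10]='o', prepend. Next row=LF[10]=11
  step 11: row=11, L[11]='b', prepend. Next row=LF[11]=2
  step 12: row=2, L[2]='s', prepend. Next row=LF[2]=14
  step 13: row=14, L[14]='u', prepend. Next row=LF[14]=16
  step 14: row=16, L[16]='t', prepend. Next row=LF[16]=15
  step 15: row=15, L[15]='c', prepend. Next row=LF[15]=4
  step 16: row=4, L[4]='a', prepend. Next row=LF[4]=1
  step 17: row=1, L[1]='c', prepend. Next row=LF[1]=3
Reversed output: cactusbookkeeper$

Answer: cactusbookkeeper$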